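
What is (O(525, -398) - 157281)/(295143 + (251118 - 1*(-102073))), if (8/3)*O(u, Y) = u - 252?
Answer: -1257429/5186672 ≈ -0.24243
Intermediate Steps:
O(u, Y) = -189/2 + 3*u/8 (O(u, Y) = 3*(u - 252)/8 = 3*(-252 + u)/8 = -189/2 + 3*u/8)
(O(525, -398) - 157281)/(295143 + (251118 - 1*(-102073))) = ((-189/2 + (3/8)*525) - 157281)/(295143 + (251118 - 1*(-102073))) = ((-189/2 + 1575/8) - 157281)/(295143 + (251118 + 102073)) = (819/8 - 157281)/(295143 + 353191) = -1257429/8/648334 = -1257429/8*1/648334 = -1257429/5186672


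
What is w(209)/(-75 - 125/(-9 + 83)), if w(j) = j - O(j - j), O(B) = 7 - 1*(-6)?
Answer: -14504/5675 ≈ -2.5558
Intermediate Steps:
O(B) = 13 (O(B) = 7 + 6 = 13)
w(j) = -13 + j (w(j) = j - 1*13 = j - 13 = -13 + j)
w(209)/(-75 - 125/(-9 + 83)) = (-13 + 209)/(-75 - 125/(-9 + 83)) = 196/(-75 - 125/74) = 196/(-5675/74) = 196*(-74/5675) = -14504/5675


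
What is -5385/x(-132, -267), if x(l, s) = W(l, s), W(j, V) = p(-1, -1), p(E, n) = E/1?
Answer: 5385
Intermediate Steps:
p(E, n) = E (p(E, n) = E*1 = E)
W(j, V) = -1
x(l, s) = -1
-5385/x(-132, -267) = -5385/(-1) = -5385*(-1) = 5385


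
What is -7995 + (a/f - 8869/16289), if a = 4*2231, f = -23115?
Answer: -18699563036/2338635 ≈ -7995.9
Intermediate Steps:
a = 8924
-7995 + (a/f - 8869/16289) = -7995 + (8924/(-23115) - 8869/16289) = -7995 + (8924*(-1/23115) - 8869*1/16289) = -7995 + (-388/1005 - 1267/2327) = -7995 - 2176211/2338635 = -18699563036/2338635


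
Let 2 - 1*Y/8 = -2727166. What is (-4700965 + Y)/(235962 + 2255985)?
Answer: 17116379/2491947 ≈ 6.8687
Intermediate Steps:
Y = 21817344 (Y = 16 - 8*(-2727166) = 16 + 21817328 = 21817344)
(-4700965 + Y)/(235962 + 2255985) = (-4700965 + 21817344)/(235962 + 2255985) = 17116379/2491947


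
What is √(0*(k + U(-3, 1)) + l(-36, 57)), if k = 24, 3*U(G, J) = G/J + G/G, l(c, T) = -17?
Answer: I*√17 ≈ 4.1231*I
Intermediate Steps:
U(G, J) = ⅓ + G/(3*J) (U(G, J) = (G/J + G/G)/3 = (G/J + 1)/3 = (1 + G/J)/3 = ⅓ + G/(3*J))
√(0*(k + U(-3, 1)) + l(-36, 57)) = √(0*(24 + (⅓)*(-3 + 1)/1) - 17) = √(0*(24 + (⅓)*1*(-2)) - 17) = √(0*(24 - ⅔) - 17) = √(0*(70/3) - 17) = √(0 - 17) = √(-17) = I*√17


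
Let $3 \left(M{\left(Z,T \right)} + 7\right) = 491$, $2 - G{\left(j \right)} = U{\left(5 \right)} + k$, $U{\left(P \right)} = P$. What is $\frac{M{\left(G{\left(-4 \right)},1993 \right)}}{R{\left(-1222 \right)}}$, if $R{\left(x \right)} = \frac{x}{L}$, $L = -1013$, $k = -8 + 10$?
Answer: $\frac{5065}{39} \approx 129.87$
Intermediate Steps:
$k = 2$
$G{\left(j \right)} = -5$ ($G{\left(j \right)} = 2 - \left(5 + 2\right) = 2 - 7 = -5$)
$R{\left(x \right)} = - \frac{x}{1013}$ ($R{\left(x \right)} = \frac{x}{-1013} = x \left(- \frac{1}{1013}\right) = - \frac{x}{1013}$)
$M{\left(Z,T \right)} = \frac{470}{3}$ ($M{\left(Z,T \right)} = -7 + \frac{1}{3} \cdot 491 = -7 + \frac{491}{3} = \frac{470}{3}$)
$\frac{M{\left(G{\left(-4 \right)},1993 \right)}}{R{\left(-1222 \right)}} = \frac{470}{3 \left(\left(- \frac{1}{1013}\right) \left(-1222\right)\right)} = \frac{470}{3 \cdot \frac{1222}{1013}} = \frac{470}{3} \cdot \frac{1013}{1222} = \frac{5065}{39}$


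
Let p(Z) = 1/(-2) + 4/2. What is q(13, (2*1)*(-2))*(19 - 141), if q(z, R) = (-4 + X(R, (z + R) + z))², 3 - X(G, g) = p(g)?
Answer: -1525/2 ≈ -762.50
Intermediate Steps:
p(Z) = 3/2 (p(Z) = 1*(-½) + 4*(½) = -½ + 2 = 3/2)
X(G, g) = 3/2 (X(G, g) = 3 - 1*3/2 = 3 - 3/2 = 3/2)
q(z, R) = 25/4 (q(z, R) = (-4 + 3/2)² = (-5/2)² = 25/4)
q(13, (2*1)*(-2))*(19 - 141) = 25*(19 - 141)/4 = (25/4)*(-122) = -1525/2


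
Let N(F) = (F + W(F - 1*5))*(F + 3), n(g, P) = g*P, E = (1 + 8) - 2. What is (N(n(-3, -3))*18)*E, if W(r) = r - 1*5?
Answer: 12096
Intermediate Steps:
W(r) = -5 + r (W(r) = r - 5 = -5 + r)
E = 7 (E = 9 - 2 = 7)
n(g, P) = P*g
N(F) = (-10 + 2*F)*(3 + F) (N(F) = (F + (-5 + (F - 1*5)))*(F + 3) = (F + (-5 + (F - 5)))*(3 + F) = (F + (-5 + (-5 + F)))*(3 + F) = (F + (-10 + F))*(3 + F) = (-10 + 2*F)*(3 + F))
(N(n(-3, -3))*18)*E = ((-30 - (-12)*(-3) + 2*(-3*(-3))²)*18)*7 = ((-30 - 4*9 + 2*9²)*18)*7 = ((-30 - 36 + 2*81)*18)*7 = ((-30 - 36 + 162)*18)*7 = (96*18)*7 = 1728*7 = 12096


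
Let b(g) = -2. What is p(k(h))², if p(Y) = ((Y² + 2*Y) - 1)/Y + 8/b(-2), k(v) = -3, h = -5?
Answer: 196/9 ≈ 21.778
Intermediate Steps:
p(Y) = -4 + (-1 + Y² + 2*Y)/Y (p(Y) = ((Y² + 2*Y) - 1)/Y + 8/(-2) = (-1 + Y² + 2*Y)/Y + 8*(-½) = (-1 + Y² + 2*Y)/Y - 4 = -4 + (-1 + Y² + 2*Y)/Y)
p(k(h))² = (-2 - 3 - 1/(-3))² = (-2 - 3 - 1*(-⅓))² = (-2 - 3 + ⅓)² = (-14/3)² = 196/9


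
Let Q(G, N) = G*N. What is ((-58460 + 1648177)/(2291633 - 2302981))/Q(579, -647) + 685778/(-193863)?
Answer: -323889819656589/91570290335068 ≈ -3.5371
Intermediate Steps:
((-58460 + 1648177)/(2291633 - 2302981))/Q(579, -647) + 685778/(-193863) = ((-58460 + 1648177)/(2291633 - 2302981))/((579*(-647))) + 685778/(-193863) = (1589717/(-11348))/(-374613) + 685778*(-1/193863) = (1589717*(-1/11348))*(-1/374613) - 685778/193863 = -1589717/11348*(-1/374613) - 685778/193863 = 1589717/4251108324 - 685778/193863 = -323889819656589/91570290335068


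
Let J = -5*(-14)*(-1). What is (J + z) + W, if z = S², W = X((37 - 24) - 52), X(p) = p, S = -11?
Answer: 12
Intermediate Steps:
W = -39 (W = (37 - 24) - 52 = 13 - 52 = -39)
z = 121 (z = (-11)² = 121)
J = -70 (J = 70*(-1) = -70)
(J + z) + W = (-70 + 121) - 39 = 51 - 39 = 12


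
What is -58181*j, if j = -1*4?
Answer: 232724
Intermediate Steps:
j = -4
-58181*j = -58181*(-4) = 232724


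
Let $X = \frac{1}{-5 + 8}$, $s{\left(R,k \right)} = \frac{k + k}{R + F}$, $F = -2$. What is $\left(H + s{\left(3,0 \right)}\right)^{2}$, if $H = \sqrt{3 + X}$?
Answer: $\frac{10}{3} \approx 3.3333$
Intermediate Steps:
$s{\left(R,k \right)} = \frac{2 k}{-2 + R}$ ($s{\left(R,k \right)} = \frac{k + k}{R - 2} = \frac{2 k}{-2 + R}$)
$X = \frac{1}{3} \approx 0.33333$
$H = \frac{\sqrt{30}}{3}$ ($H = \sqrt{3 + \frac{1}{3}} = \sqrt{\frac{10}{3}} = \frac{\sqrt{30}}{3} \approx 1.8257$)
$\left(H + s{\left(3,0 \right)}\right)^{2} = \left(\frac{\sqrt{30}}{3} + 2 \cdot 0 \frac{1}{-2 + 3}\right)^{2} = \left(\frac{\sqrt{30}}{3} + 2 \cdot 0 \cdot 1^{-1}\right)^{2} = \left(\frac{\sqrt{30}}{3} + 2 \cdot 0 \cdot 1\right)^{2} = \left(\frac{\sqrt{30}}{3} + 0\right)^{2} = \left(\frac{\sqrt{30}}{3}\right)^{2} = \frac{10}{3}$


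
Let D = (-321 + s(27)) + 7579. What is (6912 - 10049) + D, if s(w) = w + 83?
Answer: 4231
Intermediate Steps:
s(w) = 83 + w
D = 7368 (D = (-321 + (83 + 27)) + 7579 = (-321 + 110) + 7579 = -211 + 7579 = 7368)
(6912 - 10049) + D = (6912 - 10049) + 7368 = -3137 + 7368 = 4231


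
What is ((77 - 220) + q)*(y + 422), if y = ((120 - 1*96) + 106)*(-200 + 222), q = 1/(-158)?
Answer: -37078395/79 ≈ -4.6935e+5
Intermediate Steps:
q = -1/158 ≈ -0.0063291
y = 2860 (y = ((120 - 96) + 106)*22 = (24 + 106)*22 = 130*22 = 2860)
((77 - 220) + q)*(y + 422) = ((77 - 220) - 1/158)*(2860 + 422) = (-143 - 1/158)*3282 = -22595/158*3282 = -37078395/79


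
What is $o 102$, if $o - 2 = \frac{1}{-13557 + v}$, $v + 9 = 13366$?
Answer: $\frac{20349}{100} \approx 203.49$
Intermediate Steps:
$v = 13357$ ($v = -9 + 13366 = 13357$)
$o = \frac{399}{200}$ ($o = 2 + \frac{1}{-13557 + 13357} = 2 + \frac{1}{-200} = 2 - \frac{1}{200} = \frac{399}{200} \approx 1.995$)
$o 102 = \frac{399}{200} \cdot 102 = \frac{20349}{100}$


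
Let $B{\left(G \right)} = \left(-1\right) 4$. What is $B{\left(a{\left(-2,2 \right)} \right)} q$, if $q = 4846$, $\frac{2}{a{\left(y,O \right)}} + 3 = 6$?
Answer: $-19384$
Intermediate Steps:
$a{\left(y,O \right)} = \frac{2}{3}$ ($a{\left(y,O \right)} = \frac{2}{-3 + 6} = \frac{2}{3}$)
$B{\left(G \right)} = -4$
$B{\left(a{\left(-2,2 \right)} \right)} q = \left(-4\right) 4846 = -19384$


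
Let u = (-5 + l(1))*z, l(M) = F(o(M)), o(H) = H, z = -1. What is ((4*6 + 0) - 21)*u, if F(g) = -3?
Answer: 24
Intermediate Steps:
l(M) = -3
u = 8 (u = (-5 - 3)*(-1) = -8*(-1) = 8)
((4*6 + 0) - 21)*u = ((4*6 + 0) - 21)*8 = ((24 + 0) - 21)*8 = (24 - 21)*8 = 3*8 = 24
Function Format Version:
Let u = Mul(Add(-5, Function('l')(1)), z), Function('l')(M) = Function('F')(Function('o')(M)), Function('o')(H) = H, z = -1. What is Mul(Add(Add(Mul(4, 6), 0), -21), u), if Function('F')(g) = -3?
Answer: 24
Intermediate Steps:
Function('l')(M) = -3
u = 8 (u = Mul(Add(-5, -3), -1) = Mul(-8, -1) = 8)
Mul(Add(Add(Mul(4, 6), 0), -21), u) = Mul(Add(Add(Mul(4, 6), 0), -21), 8) = Mul(Add(Add(24, 0), -21), 8) = Mul(Add(24, -21), 8) = Mul(3, 8) = 24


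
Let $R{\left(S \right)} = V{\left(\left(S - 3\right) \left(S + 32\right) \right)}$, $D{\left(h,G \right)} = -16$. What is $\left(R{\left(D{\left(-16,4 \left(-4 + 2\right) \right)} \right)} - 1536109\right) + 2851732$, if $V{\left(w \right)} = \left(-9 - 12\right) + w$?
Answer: $1315298$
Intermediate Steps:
$V{\left(w \right)} = -21 + w$
$R{\left(S \right)} = -21 + \left(-3 + S\right) \left(32 + S\right)$ ($R{\left(S \right)} = -21 + \left(S - 3\right) \left(S + 32\right) = -21 + \left(-3 + S\right) \left(32 + S\right)$)
$\left(R{\left(D{\left(-16,4 \left(-4 + 2\right) \right)} \right)} - 1536109\right) + 2851732 = \left(\left(-117 + \left(-16\right)^{2} + 29 \left(-16\right)\right) - 1536109\right) + 2851732 = \left(\left(-117 + 256 - 464\right) - 1536109\right) + 2851732 = \left(-325 - 1536109\right) + 2851732 = -1536434 + 2851732 = 1315298$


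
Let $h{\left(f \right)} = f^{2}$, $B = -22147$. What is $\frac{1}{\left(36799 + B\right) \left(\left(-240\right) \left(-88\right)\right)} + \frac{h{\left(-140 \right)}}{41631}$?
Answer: $\frac{2021741581877}{4294240980480} \approx 0.4708$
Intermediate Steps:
$\frac{1}{\left(36799 + B\right) \left(\left(-240\right) \left(-88\right)\right)} + \frac{h{\left(-140 \right)}}{41631} = \frac{1}{\left(36799 - 22147\right) \left(\left(-240\right) \left(-88\right)\right)} + \frac{\left(-140\right)^{2}}{41631} = \frac{1}{14652 \cdot 21120} + 19600 \cdot \frac{1}{41631} = \frac{1}{14652} \cdot \frac{1}{21120} + \frac{19600}{41631} = \frac{1}{309450240} + \frac{19600}{41631} = \frac{2021741581877}{4294240980480}$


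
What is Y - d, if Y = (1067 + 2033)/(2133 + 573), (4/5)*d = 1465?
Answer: -9904525/5412 ≈ -1830.1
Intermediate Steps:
d = 7325/4 (d = (5/4)*1465 = 7325/4 ≈ 1831.3)
Y = 1550/1353 (Y = 3100/2706 = 3100*(1/2706) = 1550/1353 ≈ 1.1456)
Y - d = 1550/1353 - 1*7325/4 = 1550/1353 - 7325/4 = -9904525/5412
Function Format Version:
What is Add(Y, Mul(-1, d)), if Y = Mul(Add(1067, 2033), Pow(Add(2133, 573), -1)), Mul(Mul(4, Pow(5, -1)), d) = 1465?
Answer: Rational(-9904525, 5412) ≈ -1830.1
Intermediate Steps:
d = Rational(7325, 4) (d = Mul(Rational(5, 4), 1465) = Rational(7325, 4) ≈ 1831.3)
Y = Rational(1550, 1353) (Y = Mul(3100, Pow(2706, -1)) = Mul(3100, Rational(1, 2706)) = Rational(1550, 1353) ≈ 1.1456)
Add(Y, Mul(-1, d)) = Add(Rational(1550, 1353), Mul(-1, Rational(7325, 4))) = Add(Rational(1550, 1353), Rational(-7325, 4)) = Rational(-9904525, 5412)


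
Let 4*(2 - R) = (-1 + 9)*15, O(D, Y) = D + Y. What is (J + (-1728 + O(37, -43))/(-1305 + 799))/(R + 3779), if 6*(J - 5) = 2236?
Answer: 289250/2847009 ≈ 0.10160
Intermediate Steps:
J = 1133/3 (J = 5 + (1/6)*2236 = 5 + 1118/3 = 1133/3 ≈ 377.67)
R = -28 (R = 2 - (-1 + 9)*15/4 = 2 - 2*15 = 2 - 1/4*120 = 2 - 30 = -28)
(J + (-1728 + O(37, -43))/(-1305 + 799))/(R + 3779) = (1133/3 + (-1728 + (37 - 43))/(-1305 + 799))/(-28 + 3779) = (1133/3 + (-1728 - 6)/(-506))/3751 = (1133/3 - 1734*(-1/506))*(1/3751) = (1133/3 + 867/253)*(1/3751) = (289250/759)*(1/3751) = 289250/2847009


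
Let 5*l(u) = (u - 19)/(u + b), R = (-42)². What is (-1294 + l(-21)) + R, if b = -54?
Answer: 35258/75 ≈ 470.11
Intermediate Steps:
R = 1764
l(u) = (-19 + u)/(5*(-54 + u)) (l(u) = ((u - 19)/(u - 54))/5 = ((-19 + u)/(-54 + u))/5 = (-19 + u)/(5*(-54 + u)))
(-1294 + l(-21)) + R = (-1294 + (-19 - 21)/(5*(-54 - 21))) + 1764 = (-1294 + (⅕)*(-40)/(-75)) + 1764 = (-1294 + (⅕)*(-1/75)*(-40)) + 1764 = (-1294 + 8/75) + 1764 = -97042/75 + 1764 = 35258/75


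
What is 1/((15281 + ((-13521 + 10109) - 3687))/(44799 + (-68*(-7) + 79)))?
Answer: 22677/4091 ≈ 5.5431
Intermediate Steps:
1/((15281 + ((-13521 + 10109) - 3687))/(44799 + (-68*(-7) + 79))) = 1/((15281 + (-3412 - 3687))/(44799 + (476 + 79))) = 1/((15281 - 7099)/(44799 + 555)) = 1/(8182/45354) = 1/(8182*(1/45354)) = 1/(4091/22677) = 22677/4091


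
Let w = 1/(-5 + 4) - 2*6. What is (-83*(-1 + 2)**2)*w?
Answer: 1079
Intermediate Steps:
w = -13 (w = 1/(-1) - 12 = -1 - 12 = -13)
(-83*(-1 + 2)**2)*w = -83*(-1 + 2)**2*(-13) = -83*1**2*(-13) = -83*1*(-13) = -83*(-13) = 1079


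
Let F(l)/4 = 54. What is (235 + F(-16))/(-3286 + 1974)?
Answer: -11/32 ≈ -0.34375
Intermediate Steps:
F(l) = 216 (F(l) = 4*54 = 216)
(235 + F(-16))/(-3286 + 1974) = (235 + 216)/(-3286 + 1974) = 451/(-1312) = 451*(-1/1312) = -11/32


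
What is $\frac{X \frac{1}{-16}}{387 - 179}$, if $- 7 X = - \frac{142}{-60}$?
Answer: $\frac{71}{698880} \approx 0.00010159$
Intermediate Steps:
$X = - \frac{71}{210}$ ($X = - \frac{\left(-142\right) \frac{1}{-60}}{7} = - \frac{\left(-142\right) \left(- \frac{1}{60}\right)}{7} = \left(- \frac{1}{7}\right) \frac{71}{30} = - \frac{71}{210} \approx -0.3381$)
$\frac{X \frac{1}{-16}}{387 - 179} = \frac{\left(- \frac{71}{210}\right) \frac{1}{-16}}{387 - 179} = \frac{\left(- \frac{71}{210}\right) \left(- \frac{1}{16}\right)}{208} = \frac{71}{3360} \cdot \frac{1}{208} = \frac{71}{698880}$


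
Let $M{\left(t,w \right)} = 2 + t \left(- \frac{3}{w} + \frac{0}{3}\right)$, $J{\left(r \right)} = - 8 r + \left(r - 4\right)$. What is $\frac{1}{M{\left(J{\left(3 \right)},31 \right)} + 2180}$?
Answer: $\frac{31}{67717} \approx 0.00045779$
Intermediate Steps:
$J{\left(r \right)} = -4 - 7 r$ ($J{\left(r \right)} = - 8 r + \left(-4 + r\right) = -4 - 7 r$)
$M{\left(t,w \right)} = 2 - \frac{3 t}{w}$ ($M{\left(t,w \right)} = 2 + t \left(- \frac{3}{w} + 0 \cdot \frac{1}{3}\right) = 2 + t \left(- \frac{3}{w} + 0\right) = 2 + t \left(- \frac{3}{w}\right) = 2 - \frac{3 t}{w}$)
$\frac{1}{M{\left(J{\left(3 \right)},31 \right)} + 2180} = \frac{1}{\left(2 - \frac{3 \left(-4 - 21\right)}{31}\right) + 2180} = \frac{1}{\left(2 - 3 \left(-4 - 21\right) \frac{1}{31}\right) + 2180} = \frac{1}{\left(2 - \left(-75\right) \frac{1}{31}\right) + 2180} = \frac{1}{\left(2 + \frac{75}{31}\right) + 2180} = \frac{1}{\frac{137}{31} + 2180} = \frac{1}{\frac{67717}{31}} = \frac{31}{67717}$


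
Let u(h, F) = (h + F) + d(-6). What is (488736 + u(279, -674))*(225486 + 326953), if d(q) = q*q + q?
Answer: 269795186869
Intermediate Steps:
d(q) = q + q² (d(q) = q² + q = q + q²)
u(h, F) = 30 + F + h (u(h, F) = (h + F) - 6*(1 - 6) = (F + h) - 6*(-5) = (F + h) + 30 = 30 + F + h)
(488736 + u(279, -674))*(225486 + 326953) = (488736 + (30 - 674 + 279))*(225486 + 326953) = (488736 - 365)*552439 = 488371*552439 = 269795186869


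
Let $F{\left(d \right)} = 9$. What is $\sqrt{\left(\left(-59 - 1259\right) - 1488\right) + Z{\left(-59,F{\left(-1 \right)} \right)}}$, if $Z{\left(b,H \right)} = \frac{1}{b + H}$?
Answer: $\frac{3 i \sqrt{31178}}{10} \approx 52.972 i$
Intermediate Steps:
$Z{\left(b,H \right)} = \frac{1}{H + b}$
$\sqrt{\left(\left(-59 - 1259\right) - 1488\right) + Z{\left(-59,F{\left(-1 \right)} \right)}} = \sqrt{\left(\left(-59 - 1259\right) - 1488\right) + \frac{1}{9 - 59}} = \sqrt{\left(-1318 - 1488\right) + \frac{1}{-50}} = \sqrt{-2806 - \frac{1}{50}} = \sqrt{- \frac{140301}{50}} = \frac{3 i \sqrt{31178}}{10}$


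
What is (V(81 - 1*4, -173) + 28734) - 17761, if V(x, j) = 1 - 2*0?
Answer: 10974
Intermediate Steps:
V(x, j) = 1 (V(x, j) = 1 + 0 = 1)
(V(81 - 1*4, -173) + 28734) - 17761 = (1 + 28734) - 17761 = 28735 - 17761 = 10974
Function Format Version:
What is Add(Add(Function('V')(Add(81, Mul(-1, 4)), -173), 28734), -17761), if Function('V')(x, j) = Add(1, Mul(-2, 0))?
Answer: 10974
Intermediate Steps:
Function('V')(x, j) = 1 (Function('V')(x, j) = Add(1, 0) = 1)
Add(Add(Function('V')(Add(81, Mul(-1, 4)), -173), 28734), -17761) = Add(Add(1, 28734), -17761) = Add(28735, -17761) = 10974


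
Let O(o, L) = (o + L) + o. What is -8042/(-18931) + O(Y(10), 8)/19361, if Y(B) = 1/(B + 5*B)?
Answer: 4675597231/10995692730 ≈ 0.42522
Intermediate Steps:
Y(B) = 1/(6*B)
O(o, L) = L + 2*o (O(o, L) = (L + o) + o = L + 2*o)
-8042/(-18931) + O(Y(10), 8)/19361 = -8042/(-18931) + (8 + 2*((⅙)/10))/19361 = -8042*(-1/18931) + (8 + 2*((⅙)*(⅒)))*(1/19361) = 8042/18931 + (8 + 2*(1/60))*(1/19361) = 8042/18931 + (8 + 1/30)*(1/19361) = 8042/18931 + (241/30)*(1/19361) = 8042/18931 + 241/580830 = 4675597231/10995692730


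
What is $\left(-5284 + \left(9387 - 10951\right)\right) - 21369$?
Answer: $-28217$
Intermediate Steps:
$\left(-5284 + \left(9387 - 10951\right)\right) - 21369 = \left(-5284 - 1564\right) - 21369 = -6848 - 21369 = -28217$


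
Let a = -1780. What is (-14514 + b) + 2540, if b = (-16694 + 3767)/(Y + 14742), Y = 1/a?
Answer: -314229858326/26240759 ≈ -11975.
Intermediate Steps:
Y = -1/1780 (Y = 1/(-1780) = -1/1780 ≈ -0.00056180)
b = -23010060/26240759 (b = (-16694 + 3767)/(-1/1780 + 14742) = -12927/26240759/1780 = -12927*1780/26240759 = -23010060/26240759 ≈ -0.87688)
(-14514 + b) + 2540 = (-14514 - 23010060/26240759) + 2540 = -380881386186/26240759 + 2540 = -314229858326/26240759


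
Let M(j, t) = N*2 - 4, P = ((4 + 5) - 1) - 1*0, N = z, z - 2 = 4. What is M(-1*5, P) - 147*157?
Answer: -23071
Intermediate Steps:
z = 6 (z = 2 + 4 = 6)
N = 6
P = 8 (P = (9 - 1) + 0 = 8 + 0 = 8)
M(j, t) = 8 (M(j, t) = 6*2 - 4 = 12 - 4 = 8)
M(-1*5, P) - 147*157 = 8 - 147*157 = 8 - 23079 = -23071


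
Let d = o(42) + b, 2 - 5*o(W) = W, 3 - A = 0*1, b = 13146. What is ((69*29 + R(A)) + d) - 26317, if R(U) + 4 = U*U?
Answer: -11173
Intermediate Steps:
A = 3 (A = 3 - 0 = 3 - 1*0 = 3 + 0 = 3)
o(W) = ⅖ - W/5
R(U) = -4 + U² (R(U) = -4 + U*U = -4 + U²)
d = 13138 (d = (⅖ - ⅕*42) + 13146 = (⅖ - 42/5) + 13146 = -8 + 13146 = 13138)
((69*29 + R(A)) + d) - 26317 = ((69*29 + (-4 + 3²)) + 13138) - 26317 = ((2001 + (-4 + 9)) + 13138) - 26317 = ((2001 + 5) + 13138) - 26317 = (2006 + 13138) - 26317 = 15144 - 26317 = -11173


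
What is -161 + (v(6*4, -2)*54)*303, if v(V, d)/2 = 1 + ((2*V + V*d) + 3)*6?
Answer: 621595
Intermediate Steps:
v(V, d) = 38 + 24*V + 12*V*d (v(V, d) = 2*(1 + ((2*V + V*d) + 3)*6) = 2*(1 + (3 + 2*V + V*d)*6) = 2*(1 + (18 + 12*V + 6*V*d)) = 2*(19 + 12*V + 6*V*d) = 38 + 24*V + 12*V*d)
-161 + (v(6*4, -2)*54)*303 = -161 + ((38 + 24*(6*4) + 12*(6*4)*(-2))*54)*303 = -161 + ((38 + 24*24 + 12*24*(-2))*54)*303 = -161 + ((38 + 576 - 576)*54)*303 = -161 + (38*54)*303 = -161 + 2052*303 = -161 + 621756 = 621595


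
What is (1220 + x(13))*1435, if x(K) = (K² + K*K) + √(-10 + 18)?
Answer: 2235730 + 2870*√2 ≈ 2.2398e+6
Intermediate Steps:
x(K) = 2*√2 + 2*K² (x(K) = (K² + K²) + √8 = 2*K² + 2*√2 = 2*√2 + 2*K²)
(1220 + x(13))*1435 = (1220 + (2*√2 + 2*13²))*1435 = (1220 + (2*√2 + 2*169))*1435 = (1220 + (2*√2 + 338))*1435 = (1220 + (338 + 2*√2))*1435 = (1558 + 2*√2)*1435 = 2235730 + 2870*√2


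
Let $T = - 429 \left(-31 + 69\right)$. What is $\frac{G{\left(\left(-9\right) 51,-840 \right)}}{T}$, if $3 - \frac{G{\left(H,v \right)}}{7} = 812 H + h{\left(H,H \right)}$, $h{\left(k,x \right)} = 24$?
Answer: $- \frac{869603}{5434} \approx -160.03$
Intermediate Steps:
$G{\left(H,v \right)} = -147 - 5684 H$ ($G{\left(H,v \right)} = 21 - 7 \left(812 H + 24\right) = 21 - 7 \left(24 + 812 H\right) = 21 - \left(168 + 5684 H\right) = -147 - 5684 H$)
$T = -16302$ ($T = \left(-429\right) 38 = -16302$)
$\frac{G{\left(\left(-9\right) 51,-840 \right)}}{T} = \frac{-147 - 5684 \left(\left(-9\right) 51\right)}{-16302} = \left(-147 - -2608956\right) \left(- \frac{1}{16302}\right) = \left(-147 + 2608956\right) \left(- \frac{1}{16302}\right) = 2608809 \left(- \frac{1}{16302}\right) = - \frac{869603}{5434}$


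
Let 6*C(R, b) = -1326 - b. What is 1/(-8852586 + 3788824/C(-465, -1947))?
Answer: -207/1824907654 ≈ -1.1343e-7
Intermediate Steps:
C(R, b) = -221 - b/6 (C(R, b) = (-1326 - b)/6 = -221 - b/6)
1/(-8852586 + 3788824/C(-465, -1947)) = 1/(-8852586 + 3788824/(-221 - ⅙*(-1947))) = 1/(-8852586 + 3788824/(-221 + 649/2)) = 1/(-8852586 + 3788824/(207/2)) = 1/(-8852586 + 3788824*(2/207)) = 1/(-8852586 + 7577648/207) = 1/(-1824907654/207) = -207/1824907654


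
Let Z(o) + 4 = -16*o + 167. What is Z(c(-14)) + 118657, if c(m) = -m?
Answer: 118596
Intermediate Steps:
Z(o) = 163 - 16*o (Z(o) = -4 + (-16*o + 167) = -4 + (167 - 16*o) = 163 - 16*o)
Z(c(-14)) + 118657 = (163 - (-16)*(-14)) + 118657 = (163 - 16*14) + 118657 = (163 - 224) + 118657 = -61 + 118657 = 118596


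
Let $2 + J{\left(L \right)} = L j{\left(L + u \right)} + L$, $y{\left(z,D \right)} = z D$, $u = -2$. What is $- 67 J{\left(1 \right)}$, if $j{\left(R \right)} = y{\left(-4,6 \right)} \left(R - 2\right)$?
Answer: $-4757$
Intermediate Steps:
$y{\left(z,D \right)} = D z$
$j{\left(R \right)} = 48 - 24 R$ ($j{\left(R \right)} = 6 \left(-4\right) \left(R - 2\right) = - 24 \left(-2 + R\right) = 48 - 24 R$)
$J{\left(L \right)} = -2 + L + L \left(96 - 24 L\right)$ ($J{\left(L \right)} = -2 + \left(L \left(48 - 24 \left(L - 2\right)\right) + L\right) = -2 + \left(L \left(48 - 24 \left(-2 + L\right)\right) + L\right) = -2 + \left(L \left(48 - \left(-48 + 24 L\right)\right) + L\right) = -2 + \left(L \left(96 - 24 L\right) + L\right) = -2 + \left(L + L \left(96 - 24 L\right)\right) = -2 + L + L \left(96 - 24 L\right)$)
$- 67 J{\left(1 \right)} = - 67 \left(-2 + 1 - 24 \left(-4 + 1\right)\right) = - 67 \left(-2 + 1 - 24 \left(-3\right)\right) = - 67 \left(-2 + 1 + 72\right) = \left(-67\right) 71 = -4757$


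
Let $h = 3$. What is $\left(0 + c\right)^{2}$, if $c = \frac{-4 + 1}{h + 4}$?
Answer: $\frac{9}{49} \approx 0.18367$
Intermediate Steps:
$c = - \frac{3}{7}$ ($c = \frac{-4 + 1}{3 + 4} = - \frac{3}{7} \approx -0.42857$)
$\left(0 + c\right)^{2} = \left(0 - \frac{3}{7}\right)^{2} = \left(- \frac{3}{7}\right)^{2} = \frac{9}{49}$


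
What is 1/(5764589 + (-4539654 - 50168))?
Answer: 1/1174767 ≈ 8.5123e-7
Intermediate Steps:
1/(5764589 + (-4539654 - 50168)) = 1/(5764589 - 4589822) = 1/1174767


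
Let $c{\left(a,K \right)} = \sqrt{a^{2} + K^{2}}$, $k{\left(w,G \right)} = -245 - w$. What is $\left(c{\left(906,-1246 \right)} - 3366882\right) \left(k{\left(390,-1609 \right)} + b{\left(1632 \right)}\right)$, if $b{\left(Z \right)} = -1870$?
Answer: $8434039410 - 5010 \sqrt{593338} \approx 8.4302 \cdot 10^{9}$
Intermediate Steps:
$c{\left(a,K \right)} = \sqrt{K^{2} + a^{2}}$
$\left(c{\left(906,-1246 \right)} - 3366882\right) \left(k{\left(390,-1609 \right)} + b{\left(1632 \right)}\right) = \left(\sqrt{\left(-1246\right)^{2} + 906^{2}} - 3366882\right) \left(\left(-245 - 390\right) - 1870\right) = \left(\sqrt{1552516 + 820836} - 3366882\right) \left(\left(-245 - 390\right) - 1870\right) = \left(\sqrt{2373352} - 3366882\right) \left(-635 - 1870\right) = \left(2 \sqrt{593338} - 3366882\right) \left(-2505\right) = \left(-3366882 + 2 \sqrt{593338}\right) \left(-2505\right) = 8434039410 - 5010 \sqrt{593338}$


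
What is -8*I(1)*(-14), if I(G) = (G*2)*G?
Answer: 224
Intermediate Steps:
I(G) = 2*G² (I(G) = (2*G)*G = 2*G²)
-8*I(1)*(-14) = -16*1²*(-14) = -16*(-14) = 224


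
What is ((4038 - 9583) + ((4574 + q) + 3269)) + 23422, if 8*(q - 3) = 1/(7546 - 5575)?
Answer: 405600265/15768 ≈ 25723.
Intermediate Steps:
q = 47305/15768 (q = 3 + 1/(8*(7546 - 5575)) = 3 + (1/8)/1971 = 3 + (1/8)*(1/1971) = 3 + 1/15768 = 47305/15768 ≈ 3.0001)
((4038 - 9583) + ((4574 + q) + 3269)) + 23422 = ((4038 - 9583) + ((4574 + 47305/15768) + 3269)) + 23422 = (-5545 + (72170137/15768 + 3269)) + 23422 = (-5545 + 123715729/15768) + 23422 = 36282169/15768 + 23422 = 405600265/15768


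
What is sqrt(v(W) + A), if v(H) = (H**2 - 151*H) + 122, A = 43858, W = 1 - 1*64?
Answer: sqrt(57462) ≈ 239.71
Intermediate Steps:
W = -63 (W = 1 - 64 = -63)
v(H) = 122 + H**2 - 151*H
sqrt(v(W) + A) = sqrt((122 + (-63)**2 - 151*(-63)) + 43858) = sqrt((122 + 3969 + 9513) + 43858) = sqrt(13604 + 43858) = sqrt(57462)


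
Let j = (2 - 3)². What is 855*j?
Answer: 855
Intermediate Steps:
j = 1 (j = (-1)² = 1)
855*j = 855*1 = 855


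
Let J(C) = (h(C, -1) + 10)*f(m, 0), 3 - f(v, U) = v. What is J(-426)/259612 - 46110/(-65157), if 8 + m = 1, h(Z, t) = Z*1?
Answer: 974971350/1409628257 ≈ 0.69165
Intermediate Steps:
h(Z, t) = Z
m = -7 (m = -8 + 1 = -7)
f(v, U) = 3 - v
J(C) = 100 + 10*C (J(C) = (C + 10)*(3 - 1*(-7)) = (10 + C)*(3 + 7) = (10 + C)*10 = 100 + 10*C)
J(-426)/259612 - 46110/(-65157) = (100 + 10*(-426))/259612 - 46110/(-65157) = (100 - 4260)*(1/259612) - 46110*(-1/65157) = -4160*1/259612 + 15370/21719 = -1040/64903 + 15370/21719 = 974971350/1409628257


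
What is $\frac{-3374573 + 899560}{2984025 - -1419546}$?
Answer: $- \frac{2475013}{4403571} \approx -0.56205$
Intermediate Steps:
$\frac{-3374573 + 899560}{2984025 - -1419546} = - \frac{2475013}{2984025 + 1419546} = - \frac{2475013}{4403571}$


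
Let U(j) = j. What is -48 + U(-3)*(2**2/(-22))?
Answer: -522/11 ≈ -47.455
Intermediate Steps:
-48 + U(-3)*(2**2/(-22)) = -48 - 3*2**2/(-22) = -48 - 12*(-1)/22 = -48 - 3*(-2/11) = -48 + 6/11 = -522/11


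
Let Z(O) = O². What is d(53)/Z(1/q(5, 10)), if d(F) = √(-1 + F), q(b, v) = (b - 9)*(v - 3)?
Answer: 1568*√13 ≈ 5653.5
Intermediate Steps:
q(b, v) = (-9 + b)*(-3 + v)
d(53)/Z(1/q(5, 10)) = √(-1 + 53)/((1/(27 - 9*10 - 3*5 + 5*10))²) = √52/((1/(27 - 90 - 15 + 50))²) = (2*√13)/((1/(-28))²) = (2*√13)/((-1/28)²) = (2*√13)/(1/784) = (2*√13)*784 = 1568*√13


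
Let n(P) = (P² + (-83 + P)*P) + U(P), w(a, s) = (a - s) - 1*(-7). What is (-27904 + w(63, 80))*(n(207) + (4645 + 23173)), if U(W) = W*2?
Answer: -2700651586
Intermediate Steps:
w(a, s) = 7 + a - s (w(a, s) = (a - s) + 7 = 7 + a - s)
U(W) = 2*W
n(P) = P² + 2*P + P*(-83 + P) (n(P) = (P² + (-83 + P)*P) + 2*P = (P² + P*(-83 + P)) + 2*P = P² + 2*P + P*(-83 + P))
(-27904 + w(63, 80))*(n(207) + (4645 + 23173)) = (-27904 + (7 + 63 - 1*80))*(207*(-81 + 2*207) + (4645 + 23173)) = (-27904 + (7 + 63 - 80))*(207*(-81 + 414) + 27818) = (-27904 - 10)*(207*333 + 27818) = -27914*(68931 + 27818) = -27914*96749 = -2700651586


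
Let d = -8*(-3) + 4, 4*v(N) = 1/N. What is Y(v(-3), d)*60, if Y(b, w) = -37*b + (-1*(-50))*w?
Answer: 84185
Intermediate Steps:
v(N) = 1/(4*N) (v(N) = (1/N)/4 = 1/(4*N))
d = 28 (d = -4*(-6) + 4 = 24 + 4 = 28)
Y(b, w) = -37*b + 50*w
Y(v(-3), d)*60 = (-37/(4*(-3)) + 50*28)*60 = (-37*(-1)/(4*3) + 1400)*60 = (-37*(-1/12) + 1400)*60 = (37/12 + 1400)*60 = (16837/12)*60 = 84185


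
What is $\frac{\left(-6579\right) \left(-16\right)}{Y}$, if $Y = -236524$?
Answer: $- \frac{26316}{59131} \approx -0.44505$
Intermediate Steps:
$\frac{\left(-6579\right) \left(-16\right)}{Y} = \frac{\left(-6579\right) \left(-16\right)}{-236524} = 105264 \left(- \frac{1}{236524}\right) = - \frac{26316}{59131}$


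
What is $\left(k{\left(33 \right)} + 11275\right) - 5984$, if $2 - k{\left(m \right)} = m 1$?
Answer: $5260$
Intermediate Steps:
$k{\left(m \right)} = 2 - m$ ($k{\left(m \right)} = 2 - m 1 = 2 - m$)
$\left(k{\left(33 \right)} + 11275\right) - 5984 = \left(\left(2 - 33\right) + 11275\right) - 5984 = \left(-31 + 11275\right) - 5984 = 11244 - 5984 = 5260$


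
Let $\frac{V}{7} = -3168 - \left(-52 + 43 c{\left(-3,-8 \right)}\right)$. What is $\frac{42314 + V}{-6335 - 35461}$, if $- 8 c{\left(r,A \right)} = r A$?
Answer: $- \frac{7135}{13932} \approx -0.51213$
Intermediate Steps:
$c{\left(r,A \right)} = - \frac{A r}{8}$ ($c{\left(r,A \right)} = - \frac{r A}{8} = - \frac{A r}{8}$)
$V = -20909$ ($V = 7 \left(-3168 - \left(-52 + 43 \left(\left(- \frac{1}{8}\right) \left(-8\right) \left(-3\right)\right)\right)\right) = 7 \left(-3168 - \left(-52 + 43 \left(-3\right)\right)\right) = 7 \left(-3168 - \left(-52 - 129\right)\right) = 7 \left(-3168 - -181\right) = 7 \left(-3168 + 181\right) = 7 \left(-2987\right) = -20909$)
$\frac{42314 + V}{-6335 - 35461} = \frac{42314 - 20909}{-6335 - 35461} = \frac{21405}{-41796} = 21405 \left(- \frac{1}{41796}\right) = - \frac{7135}{13932}$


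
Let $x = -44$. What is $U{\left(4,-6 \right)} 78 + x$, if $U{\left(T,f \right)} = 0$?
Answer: $-44$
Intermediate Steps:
$U{\left(4,-6 \right)} 78 + x = 0 \cdot 78 - 44 = 0 - 44 = -44$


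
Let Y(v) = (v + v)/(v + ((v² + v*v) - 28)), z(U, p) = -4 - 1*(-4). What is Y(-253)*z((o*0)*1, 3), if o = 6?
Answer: 0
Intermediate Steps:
z(U, p) = 0 (z(U, p) = -4 + 4 = 0)
Y(v) = 2*v/(-28 + v + 2*v²) (Y(v) = (2*v)/(v + ((v² + v²) - 28)) = (2*v)/(v + (2*v² - 28)) = (2*v)/(v + (-28 + 2*v²)) = (2*v)/(-28 + v + 2*v²) = 2*v/(-28 + v + 2*v²))
Y(-253)*z((o*0)*1, 3) = (2*(-253)/(-28 - 253 + 2*(-253)²))*0 = (2*(-253)/(-28 - 253 + 2*64009))*0 = (2*(-253)/(-28 - 253 + 128018))*0 = (2*(-253)/127737)*0 = (2*(-253)*(1/127737))*0 = -506/127737*0 = 0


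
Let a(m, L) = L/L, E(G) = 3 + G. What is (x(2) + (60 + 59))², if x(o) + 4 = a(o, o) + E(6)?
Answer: 15625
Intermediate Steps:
a(m, L) = 1
x(o) = 6 (x(o) = -4 + (1 + (3 + 6)) = -4 + (1 + 9) = -4 + 10 = 6)
(x(2) + (60 + 59))² = (6 + (60 + 59))² = (6 + 119)² = 125² = 15625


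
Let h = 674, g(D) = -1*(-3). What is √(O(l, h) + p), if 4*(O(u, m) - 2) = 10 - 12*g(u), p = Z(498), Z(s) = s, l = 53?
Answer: √1974/2 ≈ 22.215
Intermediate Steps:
p = 498
g(D) = 3
O(u, m) = -9/2 (O(u, m) = 2 + (10 - 12*3)/4 = 2 + (10 - 36)/4 = 2 + (¼)*(-26) = 2 - 13/2 = -9/2)
√(O(l, h) + p) = √(-9/2 + 498) = √(987/2) = √1974/2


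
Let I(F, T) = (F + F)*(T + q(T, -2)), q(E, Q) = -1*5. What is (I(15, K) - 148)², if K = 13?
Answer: 8464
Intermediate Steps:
q(E, Q) = -5
I(F, T) = 2*F*(-5 + T) (I(F, T) = (F + F)*(T - 5) = (2*F)*(-5 + T) = 2*F*(-5 + T))
(I(15, K) - 148)² = (2*15*(-5 + 13) - 148)² = (2*15*8 - 148)² = (240 - 148)² = 92² = 8464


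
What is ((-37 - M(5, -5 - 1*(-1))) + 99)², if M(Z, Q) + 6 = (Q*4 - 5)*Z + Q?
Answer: 31329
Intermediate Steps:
M(Z, Q) = -6 + Q + Z*(-5 + 4*Q) (M(Z, Q) = -6 + ((Q*4 - 5)*Z + Q) = -6 + ((4*Q - 5)*Z + Q) = -6 + ((-5 + 4*Q)*Z + Q) = -6 + (Z*(-5 + 4*Q) + Q) = -6 + (Q + Z*(-5 + 4*Q)) = -6 + Q + Z*(-5 + 4*Q))
((-37 - M(5, -5 - 1*(-1))) + 99)² = ((-37 - (-6 + (-5 - 1*(-1)) - 5*5 + 4*(-5 - 1*(-1))*5)) + 99)² = ((-37 - (-6 + (-5 + 1) - 25 + 4*(-5 + 1)*5)) + 99)² = ((-37 - (-6 - 4 - 25 + 4*(-4)*5)) + 99)² = ((-37 - (-6 - 4 - 25 - 80)) + 99)² = ((-37 - 1*(-115)) + 99)² = ((-37 + 115) + 99)² = (78 + 99)² = 177² = 31329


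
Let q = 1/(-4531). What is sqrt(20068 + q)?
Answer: 3*sqrt(45777250313)/4531 ≈ 141.66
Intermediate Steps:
q = -1/4531 ≈ -0.00022070
sqrt(20068 + q) = sqrt(20068 - 1/4531) = sqrt(90928107/4531) = 3*sqrt(45777250313)/4531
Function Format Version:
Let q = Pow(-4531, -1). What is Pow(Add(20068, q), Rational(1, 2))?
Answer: Mul(Rational(3, 4531), Pow(45777250313, Rational(1, 2))) ≈ 141.66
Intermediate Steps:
q = Rational(-1, 4531) ≈ -0.00022070
Pow(Add(20068, q), Rational(1, 2)) = Pow(Add(20068, Rational(-1, 4531)), Rational(1, 2)) = Pow(Rational(90928107, 4531), Rational(1, 2)) = Mul(Rational(3, 4531), Pow(45777250313, Rational(1, 2)))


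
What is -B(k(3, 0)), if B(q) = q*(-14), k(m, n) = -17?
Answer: -238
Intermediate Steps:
B(q) = -14*q
-B(k(3, 0)) = -(-14)*(-17) = -1*238 = -238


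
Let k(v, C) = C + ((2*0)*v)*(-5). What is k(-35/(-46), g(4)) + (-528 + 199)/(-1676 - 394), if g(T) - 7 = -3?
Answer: 8609/2070 ≈ 4.1589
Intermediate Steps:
g(T) = 4 (g(T) = 7 - 3 = 4)
k(v, C) = C (k(v, C) = C + (0*v)*(-5) = C + 0*(-5) = C + 0 = C)
k(-35/(-46), g(4)) + (-528 + 199)/(-1676 - 394) = 4 + (-528 + 199)/(-1676 - 394) = 4 - 329/(-2070) = 4 - 329*(-1/2070) = 4 + 329/2070 = 8609/2070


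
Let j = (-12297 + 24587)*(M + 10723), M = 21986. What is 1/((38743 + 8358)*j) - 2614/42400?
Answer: -2474713143914407/40140718172173200 ≈ -0.061651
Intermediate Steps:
j = 401993610 (j = (-12297 + 24587)*(21986 + 10723) = 12290*32709 = 401993610)
1/((38743 + 8358)*j) - 2614/42400 = 1/((38743 + 8358)*401993610) - 2614/42400 = (1/401993610)/47101 - 2614*1/42400 = (1/47101)*(1/401993610) - 1307/21200 = 1/18934301024610 - 1307/21200 = -2474713143914407/40140718172173200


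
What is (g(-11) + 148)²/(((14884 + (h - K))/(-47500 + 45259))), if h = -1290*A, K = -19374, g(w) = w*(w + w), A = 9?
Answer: -85214025/5662 ≈ -15050.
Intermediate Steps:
g(w) = 2*w² (g(w) = w*(2*w) = 2*w²)
h = -11610 (h = -1290*9 = -11610)
(g(-11) + 148)²/(((14884 + (h - K))/(-47500 + 45259))) = (2*(-11)² + 148)²/(((14884 + (-11610 - 1*(-19374)))/(-47500 + 45259))) = (2*121 + 148)²/(((14884 + (-11610 + 19374))/(-2241))) = (242 + 148)²/(((14884 + 7764)*(-1/2241))) = 390²/((22648*(-1/2241))) = 152100/(-22648/2241) = 152100*(-2241/22648) = -85214025/5662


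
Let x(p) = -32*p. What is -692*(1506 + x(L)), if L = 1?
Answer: -1020008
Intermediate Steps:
-692*(1506 + x(L)) = -692*(1506 - 32*1) = -692*(1506 - 32) = -692*1474 = -1020008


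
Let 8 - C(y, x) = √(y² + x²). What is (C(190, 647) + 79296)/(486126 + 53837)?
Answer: 79304/539963 - √454709/539963 ≈ 0.14562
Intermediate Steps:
C(y, x) = 8 - √(x² + y²) (C(y, x) = 8 - √(y² + x²) = 8 - √(x² + y²))
(C(190, 647) + 79296)/(486126 + 53837) = ((8 - √(647² + 190²)) + 79296)/(486126 + 53837) = ((8 - √(418609 + 36100)) + 79296)/539963 = ((8 - √454709) + 79296)*(1/539963) = (79304 - √454709)*(1/539963) = 79304/539963 - √454709/539963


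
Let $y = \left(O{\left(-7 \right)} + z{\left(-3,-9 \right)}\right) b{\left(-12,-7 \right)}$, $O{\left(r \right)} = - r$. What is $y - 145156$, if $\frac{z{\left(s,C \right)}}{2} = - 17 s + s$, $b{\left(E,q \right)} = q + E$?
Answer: $-147113$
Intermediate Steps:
$b{\left(E,q \right)} = E + q$
$z{\left(s,C \right)} = - 32 s$ ($z{\left(s,C \right)} = 2 \left(- 17 s + s\right) = 2 \left(- 16 s\right) = - 32 s$)
$y = -1957$ ($y = \left(\left(-1\right) \left(-7\right) - -96\right) \left(-12 - 7\right) = \left(7 + 96\right) \left(-19\right) = 103 \left(-19\right) = -1957$)
$y - 145156 = -1957 - 145156 = -147113$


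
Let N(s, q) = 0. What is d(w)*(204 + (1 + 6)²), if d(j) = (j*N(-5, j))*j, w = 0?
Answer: 0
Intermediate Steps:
d(j) = 0 (d(j) = (j*0)*j = 0*j = 0)
d(w)*(204 + (1 + 6)²) = 0*(204 + (1 + 6)²) = 0*(204 + 7²) = 0*(204 + 49) = 0*253 = 0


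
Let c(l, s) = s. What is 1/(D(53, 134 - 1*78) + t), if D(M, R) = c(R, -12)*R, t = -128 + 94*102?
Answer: 1/8788 ≈ 0.00011379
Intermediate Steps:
t = 9460 (t = -128 + 9588 = 9460)
D(M, R) = -12*R
1/(D(53, 134 - 1*78) + t) = 1/(-12*(134 - 1*78) + 9460) = 1/(-12*(134 - 78) + 9460) = 1/(-12*56 + 9460) = 1/(-672 + 9460) = 1/8788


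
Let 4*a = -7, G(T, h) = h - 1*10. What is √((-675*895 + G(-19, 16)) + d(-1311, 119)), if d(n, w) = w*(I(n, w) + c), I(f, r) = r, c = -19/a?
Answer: I*√588666 ≈ 767.25*I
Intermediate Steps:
G(T, h) = -10 + h (G(T, h) = h - 10 = -10 + h)
a = -7/4 (a = (¼)*(-7) = -7/4 ≈ -1.7500)
c = 76/7 (c = -19/(-7/4) = -19*(-4/7) = 76/7 ≈ 10.857)
d(n, w) = w*(76/7 + w) (d(n, w) = w*(w + 76/7) = w*(76/7 + w))
√((-675*895 + G(-19, 16)) + d(-1311, 119)) = √((-675*895 + (-10 + 16)) + (⅐)*119*(76 + 7*119)) = √((-604125 + 6) + (⅐)*119*(76 + 833)) = √(-604119 + (⅐)*119*909) = √(-604119 + 15453) = √(-588666) = I*√588666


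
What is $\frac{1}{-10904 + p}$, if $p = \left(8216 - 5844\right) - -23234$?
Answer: $\frac{1}{14702} \approx 6.8018 \cdot 10^{-5}$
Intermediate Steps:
$p = 25606$ ($p = \left(8216 - 5844\right) + 23234 = 2372 + 23234 = 25606$)
$\frac{1}{-10904 + p} = \frac{1}{-10904 + 25606} = \frac{1}{14702}$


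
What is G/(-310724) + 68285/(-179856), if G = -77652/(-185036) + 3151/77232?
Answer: -1579261660415244515/4159604254981788864 ≈ -0.37967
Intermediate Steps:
G = 1645066925/3572675088 (G = -77652*(-1/185036) + 3151*(1/77232) = 19413/46259 + 3151/77232 = 1645066925/3572675088 ≈ 0.46046)
G/(-310724) + 68285/(-179856) = (1645066925/3572675088)/(-310724) + 68285/(-179856) = (1645066925/3572675088)*(-1/310724) + 68285*(-1/179856) = -1645066925/1110115894043712 - 68285/179856 = -1579261660415244515/4159604254981788864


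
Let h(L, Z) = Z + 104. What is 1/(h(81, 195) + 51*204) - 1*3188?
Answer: -34121163/10703 ≈ -3188.0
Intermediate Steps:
h(L, Z) = 104 + Z
1/(h(81, 195) + 51*204) - 1*3188 = 1/((104 + 195) + 51*204) - 1*3188 = 1/(299 + 10404) - 3188 = 1/10703 - 3188 = -34121163/10703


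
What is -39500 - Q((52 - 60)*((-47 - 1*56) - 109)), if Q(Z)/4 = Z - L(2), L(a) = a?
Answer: -46276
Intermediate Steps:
Q(Z) = -8 + 4*Z (Q(Z) = 4*(Z - 1*2) = 4*(Z - 2) = 4*(-2 + Z) = -8 + 4*Z)
-39500 - Q((52 - 60)*((-47 - 1*56) - 109)) = -39500 - (-8 + 4*((52 - 60)*((-47 - 1*56) - 109))) = -39500 - (-8 + 4*(-8*((-47 - 56) - 109))) = -39500 - (-8 + 4*(-8*(-103 - 109))) = -39500 - (-8 + 4*(-8*(-212))) = -39500 - (-8 + 4*1696) = -39500 - (-8 + 6784) = -39500 - 1*6776 = -39500 - 6776 = -46276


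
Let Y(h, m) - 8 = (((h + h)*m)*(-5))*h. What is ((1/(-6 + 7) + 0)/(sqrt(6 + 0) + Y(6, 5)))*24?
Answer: -21504/1605629 - 12*sqrt(6)/1605629 ≈ -0.013411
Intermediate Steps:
Y(h, m) = 8 - 10*m*h**2 (Y(h, m) = 8 + (((h + h)*m)*(-5))*h = 8 + (((2*h)*m)*(-5))*h = 8 + ((2*h*m)*(-5))*h = 8 + (-10*h*m)*h = 8 - 10*m*h**2)
((1/(-6 + 7) + 0)/(sqrt(6 + 0) + Y(6, 5)))*24 = ((1/(-6 + 7) + 0)/(sqrt(6 + 0) + (8 - 10*5*6**2)))*24 = ((1/1 + 0)/(sqrt(6) + (8 - 10*5*36)))*24 = ((1 + 0)/(sqrt(6) + (8 - 1800)))*24 = (1/(sqrt(6) - 1792))*24 = (1/(-1792 + sqrt(6)))*24 = 24/(-1792 + sqrt(6))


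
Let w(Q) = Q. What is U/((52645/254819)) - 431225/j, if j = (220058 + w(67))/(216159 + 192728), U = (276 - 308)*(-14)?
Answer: -14811772916299/18541569 ≈ -7.9884e+5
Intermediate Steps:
U = 448 (U = -32*(-14) = 448)
j = 220125/408887 (j = (220058 + 67)/(216159 + 192728) = 220125/408887 ≈ 0.53835)
U/((52645/254819)) - 431225/j = 448/((52645/254819)) - 431225/220125/408887 = 448/((52645*(1/254819))) - 431225*408887/220125 = 448/(52645/254819) - 7052891863/8805 = 448*(254819/52645) - 7052891863/8805 = 114158912/52645 - 7052891863/8805 = -14811772916299/18541569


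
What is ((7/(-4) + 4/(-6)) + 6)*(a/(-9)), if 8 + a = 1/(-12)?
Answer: 4171/1296 ≈ 3.2184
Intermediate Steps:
a = -97/12 (a = -8 + 1/(-12) = -8 - 1/12 = -97/12 ≈ -8.0833)
((7/(-4) + 4/(-6)) + 6)*(a/(-9)) = ((7/(-4) + 4/(-6)) + 6)*(-97/12/(-9)) = ((7*(-¼) + 4*(-⅙)) + 6)*(-97/12*(-⅑)) = ((-7/4 - ⅔) + 6)*(97/108) = (-29/12 + 6)*(97/108) = (43/12)*(97/108) = 4171/1296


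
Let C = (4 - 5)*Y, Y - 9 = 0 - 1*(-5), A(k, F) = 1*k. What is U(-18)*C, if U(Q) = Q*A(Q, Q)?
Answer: -4536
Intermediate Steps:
A(k, F) = k
U(Q) = Q² (U(Q) = Q*Q = Q²)
Y = 14 (Y = 9 + (0 - 1*(-5)) = 9 + (0 + 5) = 9 + 5 = 14)
C = -14 (C = (4 - 5)*14 = -1*14 = -14)
U(-18)*C = (-18)²*(-14) = 324*(-14) = -4536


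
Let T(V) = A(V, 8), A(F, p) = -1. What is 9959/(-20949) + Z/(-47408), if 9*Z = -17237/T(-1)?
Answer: -1536774787/2979450576 ≈ -0.51579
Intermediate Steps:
T(V) = -1
Z = 17237/9 (Z = (-17237/(-1))/9 = (-17237*(-1))/9 = (⅑)*17237 = 17237/9 ≈ 1915.2)
9959/(-20949) + Z/(-47408) = 9959/(-20949) + (17237/9)/(-47408) = 9959*(-1/20949) + (17237/9)*(-1/47408) = -9959/20949 - 17237/426672 = -1536774787/2979450576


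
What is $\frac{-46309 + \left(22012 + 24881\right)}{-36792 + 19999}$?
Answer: $- \frac{584}{16793} \approx -0.034776$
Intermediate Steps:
$\frac{-46309 + \left(22012 + 24881\right)}{-36792 + 19999} = \frac{-46309 + 46893}{-16793} = 584 \left(- \frac{1}{16793}\right) = - \frac{584}{16793}$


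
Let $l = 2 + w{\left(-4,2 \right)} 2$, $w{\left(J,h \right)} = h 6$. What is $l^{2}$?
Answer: $676$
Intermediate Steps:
$w{\left(J,h \right)} = 6 h$
$l = 26$ ($l = 2 + 6 \cdot 2 \cdot 2 = 2 + 12 \cdot 2 = 2 + 24 = 26$)
$l^{2} = 26^{2} = 676$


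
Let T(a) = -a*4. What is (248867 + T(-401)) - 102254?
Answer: 148217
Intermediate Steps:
T(a) = -4*a
(248867 + T(-401)) - 102254 = (248867 - 4*(-401)) - 102254 = (248867 + 1604) - 102254 = 250471 - 102254 = 148217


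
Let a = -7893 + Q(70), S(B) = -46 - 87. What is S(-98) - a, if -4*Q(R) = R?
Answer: 15555/2 ≈ 7777.5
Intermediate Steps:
Q(R) = -R/4
S(B) = -133
a = -15821/2 (a = -7893 - 1/4*70 = -7893 - 35/2 = -15821/2 ≈ -7910.5)
S(-98) - a = -133 - 1*(-15821/2) = -133 + 15821/2 = 15555/2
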